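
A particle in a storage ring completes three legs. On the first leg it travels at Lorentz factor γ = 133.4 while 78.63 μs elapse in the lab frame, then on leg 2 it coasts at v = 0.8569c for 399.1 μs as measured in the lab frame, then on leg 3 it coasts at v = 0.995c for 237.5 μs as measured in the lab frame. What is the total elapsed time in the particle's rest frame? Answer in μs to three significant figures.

Leg 1: γ = 133.4; τ_1 = 78.63/133.4 = 0.5894 μs.
Leg 2: γ = 1/√(1 − 0.8569²) = 1/√0.2657 = 1.940; τ_2 = 399.1/1.940 = 205.7 μs.
Leg 3: γ = 1/√(1 − 0.995²) = 1/√0.009975 = 10.01; τ_3 = 237.5/10.01 = 23.72 μs.
Total: 0.5894 + 205.7 + 23.72 μs.

τ = 230 μs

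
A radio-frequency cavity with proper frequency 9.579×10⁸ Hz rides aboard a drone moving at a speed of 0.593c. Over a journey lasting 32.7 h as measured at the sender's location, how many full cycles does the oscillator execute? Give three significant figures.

γ = 1/√(1 − 0.593²) = 1/√0.6484 = 1.242
The oscillator's own cycle count is N = f × τ where τ is the proper time aboard the drone. τ = Δt/γ = 32.7/1.242 = 26.33 h = 9.479×10⁴ s.
N = 9.579×10⁸ × 9.479×10⁴ = 9.080×10¹³.

N = 9.08×10¹³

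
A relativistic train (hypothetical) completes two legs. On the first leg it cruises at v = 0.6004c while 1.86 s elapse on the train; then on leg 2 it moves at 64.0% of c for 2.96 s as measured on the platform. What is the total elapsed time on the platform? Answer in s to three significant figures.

Leg 1: γ = 1/√(1 − 0.6004²) = 1/√0.6395 = 1.250; Δt_1 = 1.250 × 1.86 = 2.326 s.
Leg 2: 2.96 s is already measured on the platform.
Total: 2.326 + 2.960 s.

Δt = 5.29 s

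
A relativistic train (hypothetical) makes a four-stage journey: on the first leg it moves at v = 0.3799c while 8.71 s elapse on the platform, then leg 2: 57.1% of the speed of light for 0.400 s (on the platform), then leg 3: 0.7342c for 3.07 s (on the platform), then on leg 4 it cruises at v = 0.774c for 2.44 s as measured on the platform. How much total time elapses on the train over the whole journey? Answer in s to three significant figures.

τ = 12.0 s

Leg 1: γ = 1/√(1 − 0.3799²) = 1/√0.8557 = 1.081; τ_1 = 8.71/1.081 = 8.057 s.
Leg 2: β = 0.571; γ = 1/√(1 − 0.571²) = 1/√0.6740 = 1.218; τ_2 = 0.400/1.218 = 0.3284 s.
Leg 3: γ = 1/√(1 − 0.7342²) = 1/√0.4610 = 1.473; τ_3 = 3.07/1.473 = 2.084 s.
Leg 4: γ = 1/√(1 − 0.774²) = 1/√0.4009 = 1.579; τ_4 = 2.44/1.579 = 1.545 s.
Total: 8.057 + 0.3284 + 2.084 + 1.545 s.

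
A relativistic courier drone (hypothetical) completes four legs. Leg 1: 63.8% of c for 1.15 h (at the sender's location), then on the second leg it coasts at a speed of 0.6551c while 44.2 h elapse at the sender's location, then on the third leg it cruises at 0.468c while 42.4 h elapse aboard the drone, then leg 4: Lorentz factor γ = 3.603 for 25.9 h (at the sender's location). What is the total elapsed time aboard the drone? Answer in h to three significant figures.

Leg 1: β = 0.638; γ = 1/√(1 − 0.638²) = 1/√0.5930 = 1.299; τ_1 = 1.15/1.299 = 0.8855 h.
Leg 2: γ = 1/√(1 − 0.6551²) = 1/√0.5708 = 1.324; τ_2 = 44.2/1.324 = 33.39 h.
Leg 3: 42.4 h is already measured aboard the drone.
Leg 4: γ = 3.603; τ_4 = 25.9/3.603 = 7.188 h.
Total: 0.8855 + 33.39 + 42.40 + 7.188 h.

τ = 83.9 h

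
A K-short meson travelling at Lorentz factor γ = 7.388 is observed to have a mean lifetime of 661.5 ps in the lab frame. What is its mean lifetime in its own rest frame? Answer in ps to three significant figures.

γ = 7.388
The lab-frame lifetime is the dilated interval; the proper lifetime is τ₀ = Δt/γ = 661.5/7.388 ps.

τ₀ = 89.5 ps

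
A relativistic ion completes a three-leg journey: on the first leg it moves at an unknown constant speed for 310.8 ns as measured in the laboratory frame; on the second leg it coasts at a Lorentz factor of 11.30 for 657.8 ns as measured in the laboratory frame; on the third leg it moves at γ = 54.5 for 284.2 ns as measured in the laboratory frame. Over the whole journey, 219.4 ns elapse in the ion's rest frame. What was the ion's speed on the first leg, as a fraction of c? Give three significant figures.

β = 0.865

Leg 1: speed unknown; τ_1 = 310.8/γ_1.
Leg 2: γ = 11.30; τ_2 = 657.8/11.30 = 58.21 ns.
Leg 3: γ = 54.5; τ_3 = 284.2/54.50 = 5.215 ns.
Total proper time: τ_1 + 58.21 + 5.215 = 219.4, so τ_1 = 219.4 − 63.43 = 156.0 ns.
γ_1 = 310.8/156.0 = 1.993; β = √(1 − 1/γ²) = √0.7482.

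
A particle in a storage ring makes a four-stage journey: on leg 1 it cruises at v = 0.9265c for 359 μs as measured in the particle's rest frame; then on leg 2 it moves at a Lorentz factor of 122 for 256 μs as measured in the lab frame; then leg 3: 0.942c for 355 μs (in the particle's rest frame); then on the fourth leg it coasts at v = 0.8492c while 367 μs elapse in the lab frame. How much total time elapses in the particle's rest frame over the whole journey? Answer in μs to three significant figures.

τ = 910 μs

Leg 1: 359 μs is already measured in the particle's rest frame.
Leg 2: γ = 122; τ_2 = 256/122.0 = 2.098 μs.
Leg 3: 355 μs is already measured in the particle's rest frame.
Leg 4: γ = 1/√(1 − 0.8492²) = 1/√0.2789 = 1.894; τ_4 = 367/1.894 = 193.8 μs.
Total: 359.0 + 2.098 + 355.0 + 193.8 μs.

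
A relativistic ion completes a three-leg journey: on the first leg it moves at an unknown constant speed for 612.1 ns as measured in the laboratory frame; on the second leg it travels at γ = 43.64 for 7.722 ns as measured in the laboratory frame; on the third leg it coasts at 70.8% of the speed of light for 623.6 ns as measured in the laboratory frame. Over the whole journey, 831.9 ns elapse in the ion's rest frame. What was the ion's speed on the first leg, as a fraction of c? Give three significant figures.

Leg 1: speed unknown; τ_1 = 612.1/γ_1.
Leg 2: γ = 43.64; τ_2 = 7.722/43.64 = 0.1769 ns.
Leg 3: β = 0.708; γ = 1/√(1 − 0.708²) = 1/√0.4987 = 1.416; τ_3 = 623.6/1.416 = 440.4 ns.
Total proper time: τ_1 + 0.1769 + 440.4 = 831.9, so τ_1 = 831.9 − 440.6 = 391.3 ns.
γ_1 = 612.1/391.3 = 1.564; β = √(1 − 1/γ²) = √0.5913.

β = 0.769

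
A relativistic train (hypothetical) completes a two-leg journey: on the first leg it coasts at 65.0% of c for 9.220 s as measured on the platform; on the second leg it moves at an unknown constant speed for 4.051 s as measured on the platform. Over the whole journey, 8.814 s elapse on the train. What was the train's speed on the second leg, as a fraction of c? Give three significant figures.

β = 0.895

Leg 1: β = 0.650; γ = 1/√(1 − 0.650²) = 1/√0.5775 = 1.316; τ_1 = 9.220/1.316 = 7.007 s.
Leg 2: speed unknown; τ_2 = 4.051/γ_2.
Total proper time: 7.007 + τ_2 = 8.814, so τ_2 = 8.814 − 7.007 = 1.807 s.
γ_2 = 4.051/1.807 = 2.241; β = √(1 − 1/γ²) = √0.8009.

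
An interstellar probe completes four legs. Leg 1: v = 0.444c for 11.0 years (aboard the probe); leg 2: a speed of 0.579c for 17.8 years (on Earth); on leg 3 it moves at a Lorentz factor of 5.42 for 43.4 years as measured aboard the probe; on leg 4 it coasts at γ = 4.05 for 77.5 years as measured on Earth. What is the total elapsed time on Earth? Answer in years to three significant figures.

Leg 1: γ = 1/√(1 − 0.444²) = 1/√0.8029 = 1.116; Δt_1 = 1.116 × 11.0 = 12.28 years.
Leg 2: 17.8 years is already measured on Earth.
Leg 3: γ = 5.42; Δt_3 = 5.420 × 43.4 = 235.2 years.
Leg 4: 77.5 years is already measured on Earth.
Total: 12.28 + 17.80 + 235.2 + 77.50 years.

Δt = 343 years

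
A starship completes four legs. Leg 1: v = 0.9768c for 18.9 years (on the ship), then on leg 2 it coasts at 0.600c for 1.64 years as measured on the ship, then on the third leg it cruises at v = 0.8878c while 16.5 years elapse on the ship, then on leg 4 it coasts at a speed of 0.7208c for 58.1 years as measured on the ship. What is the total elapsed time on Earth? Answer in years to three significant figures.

Leg 1: γ = 1/√(1 − 0.9768²) = 1/√0.04586 = 4.670; Δt_1 = 4.670 × 18.9 = 88.25 years.
Leg 2: γ = 1/√(1 − 0.600²) = 5/4 = 1.250; Δt_2 = 1.250 × 1.64 = 2.050 years.
Leg 3: γ = 1/√(1 − 0.8878²) = 1/√0.2118 = 2.173; Δt_3 = 2.173 × 16.5 = 35.85 years.
Leg 4: γ = 1/√(1 − 0.7208²) = 1/√0.4804 = 1.443; Δt_4 = 1.443 × 58.1 = 83.82 years.
Total: 88.25 + 2.050 + 35.85 + 83.82 years.

Δt = 210 years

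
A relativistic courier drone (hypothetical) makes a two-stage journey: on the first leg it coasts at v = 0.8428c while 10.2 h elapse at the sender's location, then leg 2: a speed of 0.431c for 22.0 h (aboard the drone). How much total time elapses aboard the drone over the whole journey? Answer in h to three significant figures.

τ = 27.5 h

Leg 1: γ = 1/√(1 − 0.8428²) = 1/√0.2897 = 1.858; τ_1 = 10.2/1.858 = 5.490 h.
Leg 2: 22.0 h is already measured aboard the drone.
Total: 5.490 + 22.00 h.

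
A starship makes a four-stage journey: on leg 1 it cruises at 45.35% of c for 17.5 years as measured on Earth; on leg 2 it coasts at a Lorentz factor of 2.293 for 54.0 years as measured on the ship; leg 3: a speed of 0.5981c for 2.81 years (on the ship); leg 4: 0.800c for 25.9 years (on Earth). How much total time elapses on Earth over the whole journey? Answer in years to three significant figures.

Δt = 171 years

Leg 1: 17.5 years is already measured on Earth.
Leg 2: γ = 2.293; Δt_2 = 2.293 × 54.0 = 123.8 years.
Leg 3: γ = 1/√(1 − 0.5981²) = 1/√0.6423 = 1.248; Δt_3 = 1.248 × 2.81 = 3.506 years.
Leg 4: 25.9 years is already measured on Earth.
Total: 17.50 + 123.8 + 3.506 + 25.90 years.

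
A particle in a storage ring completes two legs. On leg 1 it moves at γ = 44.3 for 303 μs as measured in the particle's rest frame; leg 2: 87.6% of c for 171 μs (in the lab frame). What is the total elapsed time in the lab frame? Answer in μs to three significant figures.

Leg 1: γ = 44.3; Δt_1 = 44.30 × 303 = 1.342×10⁴ μs.
Leg 2: 171 μs is already measured in the lab frame.
Total: 1.342×10⁴ + 171.0 μs.

Δt = 1.36×10⁴ μs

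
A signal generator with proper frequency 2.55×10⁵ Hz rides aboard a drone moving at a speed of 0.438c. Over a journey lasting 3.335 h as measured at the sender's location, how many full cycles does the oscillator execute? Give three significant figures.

γ = 1/√(1 − 0.438²) = 1/√0.8082 = 1.112
The oscillator's own cycle count is N = f × τ where τ is the proper time aboard the drone. τ = Δt/γ = 3.335/1.112 = 2.998 h = 1.079×10⁴ s.
N = 2.55×10⁵ × 1.079×10⁴ = 2.752×10⁹.

N = 2.75×10⁹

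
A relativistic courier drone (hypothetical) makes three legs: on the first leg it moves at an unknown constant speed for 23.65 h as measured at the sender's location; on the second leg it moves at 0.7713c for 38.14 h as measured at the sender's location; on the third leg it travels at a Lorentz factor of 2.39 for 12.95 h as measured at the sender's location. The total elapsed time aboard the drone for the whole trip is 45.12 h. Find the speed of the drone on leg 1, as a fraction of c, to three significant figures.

β = 0.758

Leg 1: speed unknown; τ_1 = 23.65/γ_1.
Leg 2: γ = 1/√(1 − 0.7713²) = 1/√0.4051 = 1.571; τ_2 = 38.14/1.571 = 24.28 h.
Leg 3: γ = 2.39; τ_3 = 12.95/2.390 = 5.418 h.
Total proper time: τ_1 + 24.28 + 5.418 = 45.12, so τ_1 = 45.12 − 29.69 = 15.43 h.
γ_1 = 23.65/15.43 = 1.533; β = √(1 − 1/γ²) = √0.5745.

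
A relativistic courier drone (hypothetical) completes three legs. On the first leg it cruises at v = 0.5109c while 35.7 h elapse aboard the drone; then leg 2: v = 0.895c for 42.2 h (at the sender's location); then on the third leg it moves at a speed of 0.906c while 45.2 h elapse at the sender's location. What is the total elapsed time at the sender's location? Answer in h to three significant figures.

Leg 1: γ = 1/√(1 − 0.5109²) = 1/√0.7390 = 1.163; Δt_1 = 1.163 × 35.7 = 41.53 h.
Leg 2: 42.2 h is already measured at the sender's location.
Leg 3: 45.2 h is already measured at the sender's location.
Total: 41.53 + 42.20 + 45.20 h.

Δt = 129 h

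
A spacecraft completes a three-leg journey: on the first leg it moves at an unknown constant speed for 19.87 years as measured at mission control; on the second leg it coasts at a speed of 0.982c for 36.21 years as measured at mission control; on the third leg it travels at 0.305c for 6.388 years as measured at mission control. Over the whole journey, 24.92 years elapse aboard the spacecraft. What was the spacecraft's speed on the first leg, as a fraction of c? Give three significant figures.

Leg 1: speed unknown; τ_1 = 19.87/γ_1.
Leg 2: γ = 1/√(1 − 0.982²) = 1/√0.03568 = 5.294; τ_2 = 36.21/5.294 = 6.839 years.
Leg 3: γ = 1/√(1 − 0.305²) = 1/√0.9070 = 1.050; τ_3 = 6.388/1.050 = 6.084 years.
Total proper time: τ_1 + 6.839 + 6.084 = 24.92, so τ_1 = 24.92 − 12.92 = 12.00 years.
γ_1 = 19.87/12.00 = 1.656; β = √(1 − 1/γ²) = √0.6355.

β = 0.797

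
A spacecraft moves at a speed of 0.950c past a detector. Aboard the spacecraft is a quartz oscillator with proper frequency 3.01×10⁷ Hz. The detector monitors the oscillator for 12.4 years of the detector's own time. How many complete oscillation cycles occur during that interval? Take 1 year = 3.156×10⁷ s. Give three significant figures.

N = 3.68×10¹⁵

γ = 1/√(1 − 0.950²) = 1/√0.09750 = 3.203
During 12.4 years of lab time, the oscillator's proper time advances by τ = Δt/γ = 12.4/3.203 = 3.872 years = 1.222×10⁸ s.
N = f × τ = 3.01×10⁷ × 1.222×10⁸ = 3.678×10¹⁵.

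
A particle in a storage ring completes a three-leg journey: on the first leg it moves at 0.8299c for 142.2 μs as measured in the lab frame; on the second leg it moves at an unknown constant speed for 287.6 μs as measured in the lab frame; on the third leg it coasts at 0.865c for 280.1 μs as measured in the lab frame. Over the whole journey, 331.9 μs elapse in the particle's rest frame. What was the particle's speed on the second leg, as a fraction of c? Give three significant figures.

β = 0.921

Leg 1: γ = 1/√(1 − 0.8299²) = 1/√0.3113 = 1.792; τ_1 = 142.2/1.792 = 79.34 μs.
Leg 2: speed unknown; τ_2 = 287.6/γ_2.
Leg 3: γ = 1/√(1 − 0.865²) = 1/√0.2518 = 1.993; τ_3 = 280.1/1.993 = 140.5 μs.
Total proper time: 79.34 + τ_2 + 140.5 = 331.9, so τ_2 = 331.9 − 219.9 = 112.0 μs.
γ_2 = 287.6/112.0 = 2.567; β = √(1 − 1/γ²) = √0.8483.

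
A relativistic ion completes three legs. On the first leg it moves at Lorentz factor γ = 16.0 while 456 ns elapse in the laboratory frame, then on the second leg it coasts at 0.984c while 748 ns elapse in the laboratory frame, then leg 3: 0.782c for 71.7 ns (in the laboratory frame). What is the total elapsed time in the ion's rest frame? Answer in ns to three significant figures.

Leg 1: γ = 16.0; τ_1 = 456/16.00 = 28.50 ns.
Leg 2: γ = 1/√(1 − 0.984²) = 1/√0.03174 = 5.613; τ_2 = 748/5.613 = 133.3 ns.
Leg 3: γ = 1/√(1 − 0.782²) = 1/√0.3885 = 1.604; τ_3 = 71.7/1.604 = 44.69 ns.
Total: 28.50 + 133.3 + 44.69 ns.

τ = 206 ns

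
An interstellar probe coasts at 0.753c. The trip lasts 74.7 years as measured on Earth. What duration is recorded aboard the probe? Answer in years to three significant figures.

τ = 49.2 years

γ = 1/√(1 − 0.753²) = 1/√0.4330 = 1.520
The interval measured on Earth is the dilated one; the clock aboard the probe measures the proper time τ = Δt/γ = 74.7/1.520 years.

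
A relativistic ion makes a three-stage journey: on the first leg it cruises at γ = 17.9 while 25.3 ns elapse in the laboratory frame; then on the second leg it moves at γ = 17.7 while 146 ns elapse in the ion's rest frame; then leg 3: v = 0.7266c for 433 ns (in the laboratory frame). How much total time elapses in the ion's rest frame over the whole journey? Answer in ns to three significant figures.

τ = 445 ns

Leg 1: γ = 17.9; τ_1 = 25.3/17.90 = 1.413 ns.
Leg 2: 146 ns is already measured in the ion's rest frame.
Leg 3: γ = 1/√(1 − 0.7266²) = 1/√0.4721 = 1.455; τ_3 = 433/1.455 = 297.5 ns.
Total: 1.413 + 146.0 + 297.5 ns.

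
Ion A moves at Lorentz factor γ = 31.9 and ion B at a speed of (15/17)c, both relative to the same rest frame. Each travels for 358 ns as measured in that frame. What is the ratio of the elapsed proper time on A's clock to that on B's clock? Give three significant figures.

A: γ = 31.9. B: γ = 1/√(1 − (15/17)²) = 17/8 = 2.125.
τ_A/τ_B = γ_B/γ_A = 2.125/31.90 = 0.06661, so τ_A/τ_B = 0.06661.

τ_A/τ_B = 0.0666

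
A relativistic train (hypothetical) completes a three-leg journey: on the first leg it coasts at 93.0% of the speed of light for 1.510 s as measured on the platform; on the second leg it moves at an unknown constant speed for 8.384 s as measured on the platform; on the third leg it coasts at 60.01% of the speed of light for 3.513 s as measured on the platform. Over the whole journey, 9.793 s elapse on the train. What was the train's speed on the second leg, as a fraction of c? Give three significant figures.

Leg 1: β = 0.930; γ = 1/√(1 − 0.930²) = 1/√0.1351 = 2.721; τ_1 = 1.510/2.721 = 0.5550 s.
Leg 2: speed unknown; τ_2 = 8.384/γ_2.
Leg 3: β = 0.6001; γ = 1/√(1 − 0.6001²) = 1/√0.6399 = 1.250; τ_3 = 3.513/1.250 = 2.810 s.
Total proper time: 0.5550 + τ_2 + 2.810 = 9.793, so τ_2 = 9.793 − 3.365 = 6.428 s.
γ_2 = 8.384/6.428 = 1.304; β = √(1 − 1/γ²) = √0.4122.

β = 0.642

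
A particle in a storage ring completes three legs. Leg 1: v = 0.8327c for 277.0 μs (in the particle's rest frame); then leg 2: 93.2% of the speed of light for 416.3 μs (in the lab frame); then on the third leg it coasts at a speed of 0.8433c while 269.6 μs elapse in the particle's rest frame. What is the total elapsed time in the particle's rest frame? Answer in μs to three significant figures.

τ = 697 μs

Leg 1: 277.0 μs is already measured in the particle's rest frame.
Leg 2: β = 0.932; γ = 1/√(1 − 0.932²) = 1/√0.1314 = 2.759; τ_2 = 416.3/2.759 = 150.9 μs.
Leg 3: 269.6 μs is already measured in the particle's rest frame.
Total: 277.0 + 150.9 + 269.6 μs.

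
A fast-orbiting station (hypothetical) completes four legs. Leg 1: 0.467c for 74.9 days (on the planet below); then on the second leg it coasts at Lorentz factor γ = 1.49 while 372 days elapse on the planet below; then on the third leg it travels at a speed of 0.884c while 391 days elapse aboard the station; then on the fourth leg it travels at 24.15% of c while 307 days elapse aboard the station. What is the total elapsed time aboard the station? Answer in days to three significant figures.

τ = 1010 days

Leg 1: γ = 1/√(1 − 0.467²) = 1/√0.7819 = 1.131; τ_1 = 74.9/1.131 = 66.23 days.
Leg 2: γ = 1.49; τ_2 = 372/1.490 = 249.7 days.
Leg 3: 391 days is already measured aboard the station.
Leg 4: 307 days is already measured aboard the station.
Total: 66.23 + 249.7 + 391.0 + 307.0 days.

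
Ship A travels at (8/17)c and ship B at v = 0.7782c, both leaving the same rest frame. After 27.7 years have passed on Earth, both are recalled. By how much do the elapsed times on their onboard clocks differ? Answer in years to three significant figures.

|τ_A − τ_B| = 7.05 years

A: γ = 1/√(1 − (8/17)²) = 17/15 ≈ 1.133; τ_A = 27.7/1.133 = 24.44 years.
B: γ = 1/√(1 − 0.7782²) = 1/√0.3944 = 1.592; τ_B = 27.7/1.592 = 17.40 years.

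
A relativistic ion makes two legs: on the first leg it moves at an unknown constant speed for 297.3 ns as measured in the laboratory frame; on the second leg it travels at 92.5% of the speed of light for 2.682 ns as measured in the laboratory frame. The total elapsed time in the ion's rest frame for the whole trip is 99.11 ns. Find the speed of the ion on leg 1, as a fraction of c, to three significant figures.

β = 0.944

Leg 1: speed unknown; τ_1 = 297.3/γ_1.
Leg 2: β = 0.925; γ = 1/√(1 − 0.925²) = 1/√0.1444 = 2.632; τ_2 = 2.682/2.632 = 1.019 ns.
Total proper time: τ_1 + 1.019 = 99.11, so τ_1 = 99.11 − 1.019 = 98.09 ns.
γ_1 = 297.3/98.09 = 3.031; β = √(1 − 1/γ²) = √0.8911.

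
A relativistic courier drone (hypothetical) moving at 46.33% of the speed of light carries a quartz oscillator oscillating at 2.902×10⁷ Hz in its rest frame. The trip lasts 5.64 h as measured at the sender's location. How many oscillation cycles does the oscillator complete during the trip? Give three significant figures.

β = 0.4633; γ = 1/√(1 − 0.4633²) = 1/√0.7854 = 1.128
The oscillator's own cycle count is N = f × τ where τ is the proper time aboard the drone. τ = Δt/γ = 5.64/1.128 = 4.998 h = 1.799×10⁴ s.
N = 2.902×10⁷ × 1.799×10⁴ = 5.222×10¹¹.

N = 5.22×10¹¹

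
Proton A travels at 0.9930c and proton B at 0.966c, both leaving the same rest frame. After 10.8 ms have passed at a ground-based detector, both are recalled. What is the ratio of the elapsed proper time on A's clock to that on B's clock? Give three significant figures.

τ_A/τ_B = 0.457

A: γ = 1/√(1 − 0.9930²) = 1/√0.01395 = 8.466. B: γ = 1/√(1 − 0.966²) = 1/√0.06684 = 3.868.
τ_A/τ_B = γ_B/γ_A = 3.868/8.466 = 0.4568, so τ_A/τ_B = 0.4568.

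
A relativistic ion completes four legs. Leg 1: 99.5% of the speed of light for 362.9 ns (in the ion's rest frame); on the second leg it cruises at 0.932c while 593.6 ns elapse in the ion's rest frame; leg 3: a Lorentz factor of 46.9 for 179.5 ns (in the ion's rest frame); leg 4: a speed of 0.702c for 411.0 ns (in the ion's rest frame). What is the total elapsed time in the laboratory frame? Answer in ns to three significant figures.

Δt = 1.43×10⁴ ns

Leg 1: β = 0.995; γ = 1/√(1 − 0.995²) = 1/√0.009975 = 10.01; Δt_1 = 10.01 × 362.9 = 3634 ns.
Leg 2: γ = 1/√(1 − 0.932²) = 1/√0.1314 = 2.759; Δt_2 = 2.759 × 593.6 = 1638 ns.
Leg 3: γ = 46.9; Δt_3 = 46.90 × 179.5 = 8419 ns.
Leg 4: γ = 1/√(1 − 0.702²) = 1/√0.5072 = 1.404; Δt_4 = 1.404 × 411.0 = 577.1 ns.
Total: 3634 + 1638 + 8419 + 577.1 ns.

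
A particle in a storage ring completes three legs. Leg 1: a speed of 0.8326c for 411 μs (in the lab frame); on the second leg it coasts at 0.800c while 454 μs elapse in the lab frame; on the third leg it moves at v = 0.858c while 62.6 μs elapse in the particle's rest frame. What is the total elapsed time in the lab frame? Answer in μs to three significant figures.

Δt = 987 μs

Leg 1: 411 μs is already measured in the lab frame.
Leg 2: 454 μs is already measured in the lab frame.
Leg 3: γ = 1/√(1 − 0.858²) = 1/√0.2638 = 1.947; Δt_3 = 1.947 × 62.6 = 121.9 μs.
Total: 411.0 + 454.0 + 121.9 μs.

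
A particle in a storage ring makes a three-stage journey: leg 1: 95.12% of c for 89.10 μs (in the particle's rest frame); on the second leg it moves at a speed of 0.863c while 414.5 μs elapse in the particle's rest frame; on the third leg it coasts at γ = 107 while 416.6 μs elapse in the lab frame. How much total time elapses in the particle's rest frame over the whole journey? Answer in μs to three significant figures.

Leg 1: 89.10 μs is already measured in the particle's rest frame.
Leg 2: 414.5 μs is already measured in the particle's rest frame.
Leg 3: γ = 107; τ_3 = 416.6/107.0 = 3.893 μs.
Total: 89.10 + 414.5 + 3.893 μs.

τ = 507 μs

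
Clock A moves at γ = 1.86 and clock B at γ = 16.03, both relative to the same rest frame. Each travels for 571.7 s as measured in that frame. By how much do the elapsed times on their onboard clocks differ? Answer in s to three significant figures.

A: γ = 1.86; τ_A = 571.7/1.860 = 307.4 s.
B: γ = 16.03; τ_B = 571.7/16.03 = 35.66 s.

|τ_A − τ_B| = 272 s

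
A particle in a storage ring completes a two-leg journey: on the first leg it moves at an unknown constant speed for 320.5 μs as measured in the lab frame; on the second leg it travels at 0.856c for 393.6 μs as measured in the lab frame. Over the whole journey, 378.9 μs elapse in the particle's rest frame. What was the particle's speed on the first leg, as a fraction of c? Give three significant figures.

Leg 1: speed unknown; τ_1 = 320.5/γ_1.
Leg 2: γ = 1/√(1 − 0.856²) = 1/√0.2673 = 1.934; τ_2 = 393.6/1.934 = 203.5 μs.
Total proper time: τ_1 + 203.5 = 378.9, so τ_1 = 378.9 − 203.5 = 175.4 μs.
γ_1 = 320.5/175.4 = 1.827; β = √(1 − 1/γ²) = √0.7004.

β = 0.837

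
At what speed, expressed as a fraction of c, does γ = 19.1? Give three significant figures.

β = 0.999

β = √(1 − 1/γ²) = √(1 − 1/19.1²) = √(1 − 0.002741) = √0.9973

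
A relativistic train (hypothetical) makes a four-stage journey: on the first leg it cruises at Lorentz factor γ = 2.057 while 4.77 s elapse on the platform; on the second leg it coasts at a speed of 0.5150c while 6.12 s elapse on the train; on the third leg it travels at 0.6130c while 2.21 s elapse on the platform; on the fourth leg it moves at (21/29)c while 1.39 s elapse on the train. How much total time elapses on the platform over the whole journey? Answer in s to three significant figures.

Leg 1: 4.77 s is already measured on the platform.
Leg 2: γ = 1/√(1 − 0.5150²) = 1/√0.7348 = 1.167; Δt_2 = 1.167 × 6.12 = 7.140 s.
Leg 3: 2.21 s is already measured on the platform.
Leg 4: γ = 1/√(1 − (21/29)²) = 29/20 = 1.450; Δt_4 = 1.450 × 1.39 = 2.016 s.
Total: 4.770 + 7.140 + 2.210 + 2.016 s.

Δt = 16.1 s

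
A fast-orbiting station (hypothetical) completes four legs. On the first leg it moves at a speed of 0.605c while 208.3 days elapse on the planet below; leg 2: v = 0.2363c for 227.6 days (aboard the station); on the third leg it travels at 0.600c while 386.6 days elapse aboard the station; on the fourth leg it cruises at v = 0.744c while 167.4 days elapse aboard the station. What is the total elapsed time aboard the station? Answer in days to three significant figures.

τ = 947 days

Leg 1: γ = 1/√(1 − 0.605²) = 1/√0.6340 = 1.256; τ_1 = 208.3/1.256 = 165.9 days.
Leg 2: 227.6 days is already measured aboard the station.
Leg 3: 386.6 days is already measured aboard the station.
Leg 4: 167.4 days is already measured aboard the station.
Total: 165.9 + 227.6 + 386.6 + 167.4 days.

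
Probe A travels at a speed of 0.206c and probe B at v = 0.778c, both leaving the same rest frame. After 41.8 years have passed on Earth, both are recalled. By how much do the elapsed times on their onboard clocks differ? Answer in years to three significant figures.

|τ_A − τ_B| = 14.6 years

A: γ = 1/√(1 − 0.206²) = 1/√0.9576 = 1.022; τ_A = 41.8/1.022 = 40.90 years.
B: γ = 1/√(1 − 0.778²) = 1/√0.3947 = 1.592; τ_B = 41.8/1.592 = 26.26 years.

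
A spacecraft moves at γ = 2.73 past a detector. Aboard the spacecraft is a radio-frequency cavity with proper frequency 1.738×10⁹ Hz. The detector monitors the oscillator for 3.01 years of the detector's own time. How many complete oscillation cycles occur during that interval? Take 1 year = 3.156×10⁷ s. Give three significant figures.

γ = 2.73
During 3.01 years of lab time, the oscillator's proper time advances by τ = Δt/γ = 3.01/2.730 = 1.103 years = 3.480×10⁷ s.
N = f × τ = 1.738×10⁹ × 3.480×10⁷ = 6.048×10¹⁶.

N = 6.05×10¹⁶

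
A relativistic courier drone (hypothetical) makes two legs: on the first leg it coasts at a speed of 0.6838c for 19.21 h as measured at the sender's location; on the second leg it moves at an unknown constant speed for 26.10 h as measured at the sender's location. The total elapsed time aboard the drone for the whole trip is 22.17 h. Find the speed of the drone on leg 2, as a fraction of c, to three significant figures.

Leg 1: γ = 1/√(1 − 0.6838²) = 1/√0.5324 = 1.370; τ_1 = 19.21/1.370 = 14.02 h.
Leg 2: speed unknown; τ_2 = 26.10/γ_2.
Total proper time: 14.02 + τ_2 = 22.17, so τ_2 = 22.17 − 14.02 = 8.153 h.
γ_2 = 26.10/8.153 = 3.201; β = √(1 − 1/γ²) = √0.9024.

β = 0.950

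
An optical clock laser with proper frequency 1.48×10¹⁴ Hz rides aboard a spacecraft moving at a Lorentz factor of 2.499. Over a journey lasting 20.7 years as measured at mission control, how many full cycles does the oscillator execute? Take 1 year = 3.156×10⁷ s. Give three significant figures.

γ = 2.499
The oscillator's own cycle count is N = f × τ where τ is the proper time aboard the spacecraft. τ = Δt/γ = 20.7/2.499 = 8.283 years = 2.614×10⁸ s.
N = 1.48×10¹⁴ × 2.614×10⁸ = 3.869×10²².

N = 3.87×10²²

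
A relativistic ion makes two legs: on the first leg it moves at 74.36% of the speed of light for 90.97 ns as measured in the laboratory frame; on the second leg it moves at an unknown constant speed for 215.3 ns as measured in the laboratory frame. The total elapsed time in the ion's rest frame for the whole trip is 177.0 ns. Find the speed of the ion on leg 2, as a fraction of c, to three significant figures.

Leg 1: β = 0.7436; γ = 1/√(1 − 0.7436²) = 1/√0.4471 = 1.496; τ_1 = 90.97/1.496 = 60.82 ns.
Leg 2: speed unknown; τ_2 = 215.3/γ_2.
Total proper time: 60.82 + τ_2 = 177.0, so τ_2 = 177.0 − 60.82 = 116.2 ns.
γ_2 = 215.3/116.2 = 1.853; β = √(1 − 1/γ²) = √0.7088.

β = 0.842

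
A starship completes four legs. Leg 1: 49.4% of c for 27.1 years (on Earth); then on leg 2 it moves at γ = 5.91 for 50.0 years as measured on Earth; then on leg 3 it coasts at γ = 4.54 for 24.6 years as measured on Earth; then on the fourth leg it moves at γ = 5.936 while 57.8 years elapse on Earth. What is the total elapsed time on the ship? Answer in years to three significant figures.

Leg 1: β = 0.494; γ = 1/√(1 − 0.494²) = 1/√0.7560 = 1.150; τ_1 = 27.1/1.150 = 23.56 years.
Leg 2: γ = 5.91; τ_2 = 50.0/5.910 = 8.460 years.
Leg 3: γ = 4.54; τ_3 = 24.6/4.540 = 5.419 years.
Leg 4: γ = 5.936; τ_4 = 57.8/5.936 = 9.737 years.
Total: 23.56 + 8.460 + 5.419 + 9.737 years.

τ = 47.2 years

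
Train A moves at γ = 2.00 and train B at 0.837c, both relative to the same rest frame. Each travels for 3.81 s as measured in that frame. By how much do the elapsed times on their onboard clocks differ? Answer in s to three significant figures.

A: γ = 2.00; τ_A = 3.81/2.000 = 1.905 s.
B: γ = 1/√(1 − 0.837²) = 1/√0.2994 = 1.827; τ_B = 3.81/1.827 = 2.085 s.

|τ_A − τ_B| = 0.180 s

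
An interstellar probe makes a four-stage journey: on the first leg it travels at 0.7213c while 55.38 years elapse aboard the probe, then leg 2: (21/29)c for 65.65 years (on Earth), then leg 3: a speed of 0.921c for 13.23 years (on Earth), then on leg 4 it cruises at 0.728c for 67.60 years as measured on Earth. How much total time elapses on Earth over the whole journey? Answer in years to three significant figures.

Leg 1: γ = 1/√(1 − 0.7213²) = 1/√0.4797 = 1.444; Δt_1 = 1.444 × 55.38 = 79.96 years.
Leg 2: 65.65 years is already measured on Earth.
Leg 3: 13.23 years is already measured on Earth.
Leg 4: 67.60 years is already measured on Earth.
Total: 79.96 + 65.65 + 13.23 + 67.60 years.

Δt = 226 years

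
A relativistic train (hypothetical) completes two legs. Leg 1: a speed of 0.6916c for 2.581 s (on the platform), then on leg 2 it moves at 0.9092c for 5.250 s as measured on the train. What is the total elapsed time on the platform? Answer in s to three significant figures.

Δt = 15.2 s

Leg 1: 2.581 s is already measured on the platform.
Leg 2: γ = 1/√(1 − 0.9092²) = 1/√0.1734 = 2.402; Δt_2 = 2.402 × 5.250 = 12.61 s.
Total: 2.581 + 12.61 s.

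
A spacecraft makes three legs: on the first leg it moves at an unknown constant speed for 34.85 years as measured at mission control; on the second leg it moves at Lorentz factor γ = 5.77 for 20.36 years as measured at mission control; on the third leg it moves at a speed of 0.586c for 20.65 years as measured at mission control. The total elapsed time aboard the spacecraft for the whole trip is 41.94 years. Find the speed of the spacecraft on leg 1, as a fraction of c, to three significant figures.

Leg 1: speed unknown; τ_1 = 34.85/γ_1.
Leg 2: γ = 5.77; τ_2 = 20.36/5.770 = 3.529 years.
Leg 3: γ = 1/√(1 − 0.586²) = 1/√0.6566 = 1.234; τ_3 = 20.65/1.234 = 16.73 years.
Total proper time: τ_1 + 3.529 + 16.73 = 41.94, so τ_1 = 41.94 − 20.26 = 21.68 years.
γ_1 = 34.85/21.68 = 1.608; β = √(1 − 1/γ²) = √0.6131.

β = 0.783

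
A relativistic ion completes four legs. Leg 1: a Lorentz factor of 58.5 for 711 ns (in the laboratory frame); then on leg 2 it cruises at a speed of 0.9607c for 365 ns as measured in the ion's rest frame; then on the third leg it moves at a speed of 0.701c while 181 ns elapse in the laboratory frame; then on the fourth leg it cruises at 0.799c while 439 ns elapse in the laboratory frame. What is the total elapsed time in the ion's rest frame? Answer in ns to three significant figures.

τ = 770 ns

Leg 1: γ = 58.5; τ_1 = 711/58.50 = 12.15 ns.
Leg 2: 365 ns is already measured in the ion's rest frame.
Leg 3: γ = 1/√(1 − 0.701²) = 1/√0.5086 = 1.402; τ_3 = 181/1.402 = 129.1 ns.
Leg 4: γ = 1/√(1 − 0.799²) = 1/√0.3616 = 1.663; τ_4 = 439/1.663 = 264.0 ns.
Total: 12.15 + 365.0 + 129.1 + 264.0 ns.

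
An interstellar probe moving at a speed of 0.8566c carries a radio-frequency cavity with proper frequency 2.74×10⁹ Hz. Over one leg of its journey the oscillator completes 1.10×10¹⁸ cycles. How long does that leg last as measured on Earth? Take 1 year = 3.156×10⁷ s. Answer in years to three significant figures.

γ = 1/√(1 − 0.8566²) = 1/√0.2662 = 1.938
Proper time for N cycles: τ = N/f = 1.10×10¹⁸/(2.74×10⁹) = 4.015×10⁸ s = 12.72 years.
Lab-frame duration Δt = γτ = 1.938 × 12.72 = 24.65 years.

Δt = 24.7 years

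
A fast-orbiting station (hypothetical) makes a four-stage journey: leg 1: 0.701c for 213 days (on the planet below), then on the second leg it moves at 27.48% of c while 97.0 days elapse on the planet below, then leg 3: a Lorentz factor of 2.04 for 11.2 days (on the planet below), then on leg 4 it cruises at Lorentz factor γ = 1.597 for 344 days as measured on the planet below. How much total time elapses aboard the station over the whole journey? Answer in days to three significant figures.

Leg 1: γ = 1/√(1 − 0.701²) = 1/√0.5086 = 1.402; τ_1 = 213/1.402 = 151.9 days.
Leg 2: β = 0.2748; γ = 1/√(1 − 0.2748²) = 1/√0.9245 = 1.040; τ_2 = 97.0/1.040 = 93.27 days.
Leg 3: γ = 2.04; τ_3 = 11.2/2.040 = 5.490 days.
Leg 4: γ = 1.597; τ_4 = 344/1.597 = 215.4 days.
Total: 151.9 + 93.27 + 5.490 + 215.4 days.

τ = 466 days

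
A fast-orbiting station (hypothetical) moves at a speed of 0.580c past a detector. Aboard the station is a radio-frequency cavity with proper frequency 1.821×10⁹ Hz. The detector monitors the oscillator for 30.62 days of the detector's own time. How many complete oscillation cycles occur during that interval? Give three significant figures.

γ = 1/√(1 − 0.580²) = 1/√0.6636 = 1.228
During 30.62 days of lab time, the oscillator's proper time advances by τ = Δt/γ = 30.62/1.228 = 24.94 days = 2.155×10⁶ s.
N = f × τ = 1.821×10⁹ × 2.155×10⁶ = 3.924×10¹⁵.

N = 3.92×10¹⁵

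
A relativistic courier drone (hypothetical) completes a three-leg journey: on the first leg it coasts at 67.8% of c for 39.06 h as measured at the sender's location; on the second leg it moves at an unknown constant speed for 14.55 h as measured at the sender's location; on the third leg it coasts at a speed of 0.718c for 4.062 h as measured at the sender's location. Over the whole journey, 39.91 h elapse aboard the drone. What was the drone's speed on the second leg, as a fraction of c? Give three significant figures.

β = 0.818

Leg 1: β = 0.678; γ = 1/√(1 − 0.678²) = 1/√0.5403 = 1.360; τ_1 = 39.06/1.360 = 28.71 h.
Leg 2: speed unknown; τ_2 = 14.55/γ_2.
Leg 3: γ = 1/√(1 − 0.718²) = 1/√0.4845 = 1.437; τ_3 = 4.062/1.437 = 2.827 h.
Total proper time: 28.71 + τ_2 + 2.827 = 39.91, so τ_2 = 39.91 − 31.54 = 8.371 h.
γ_2 = 14.55/8.371 = 1.738; β = √(1 − 1/γ²) = √0.6690.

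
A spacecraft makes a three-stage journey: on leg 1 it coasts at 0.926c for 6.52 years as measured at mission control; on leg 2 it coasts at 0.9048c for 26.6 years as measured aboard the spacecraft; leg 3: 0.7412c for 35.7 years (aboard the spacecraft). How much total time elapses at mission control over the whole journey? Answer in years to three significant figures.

Leg 1: 6.52 years is already measured at mission control.
Leg 2: γ = 1/√(1 − 0.9048²) = 1/√0.1813 = 2.348; Δt_2 = 2.348 × 26.6 = 62.47 years.
Leg 3: γ = 1/√(1 − 0.7412²) = 1/√0.4506 = 1.490; Δt_3 = 1.490 × 35.7 = 53.18 years.
Total: 6.520 + 62.47 + 53.18 years.

Δt = 122 years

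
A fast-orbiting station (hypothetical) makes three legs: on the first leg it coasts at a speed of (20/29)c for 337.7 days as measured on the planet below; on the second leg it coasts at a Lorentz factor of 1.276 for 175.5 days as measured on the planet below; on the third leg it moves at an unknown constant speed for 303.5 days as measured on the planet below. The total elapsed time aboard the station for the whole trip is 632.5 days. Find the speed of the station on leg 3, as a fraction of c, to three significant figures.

Leg 1: γ = 1/√(1 − (20/29)²) = 29/21 ≈ 1.381; τ_1 = 337.7/1.381 = 244.5 days.
Leg 2: γ = 1.276; τ_2 = 175.5/1.276 = 137.5 days.
Leg 3: speed unknown; τ_3 = 303.5/γ_3.
Total proper time: 244.5 + 137.5 + τ_3 = 632.5, so τ_3 = 632.5 − 382.1 = 250.4 days.
γ_3 = 303.5/250.4 = 1.212; β = √(1 − 1/γ²) = √0.3192.

β = 0.565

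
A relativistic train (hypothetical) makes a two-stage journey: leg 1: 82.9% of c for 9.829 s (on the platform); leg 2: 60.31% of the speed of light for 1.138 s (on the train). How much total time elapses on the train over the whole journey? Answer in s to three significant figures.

τ = 6.63 s

Leg 1: β = 0.829; γ = 1/√(1 − 0.829²) = 1/√0.3128 = 1.788; τ_1 = 9.829/1.788 = 5.497 s.
Leg 2: 1.138 s is already measured on the train.
Total: 5.497 + 1.138 s.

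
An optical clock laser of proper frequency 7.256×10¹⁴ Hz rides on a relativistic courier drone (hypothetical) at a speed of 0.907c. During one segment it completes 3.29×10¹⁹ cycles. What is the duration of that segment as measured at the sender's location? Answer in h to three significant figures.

γ = 1/√(1 − 0.907²) = 1/√0.1774 = 2.375
Proper time for N cycles: τ = N/f = 3.29×10¹⁹/(7.256×10¹⁴) = 4.534×10⁴ s = 12.59 h.
Lab-frame duration Δt = γτ = 2.375 × 12.59 = 29.91 h.

Δt = 29.9 h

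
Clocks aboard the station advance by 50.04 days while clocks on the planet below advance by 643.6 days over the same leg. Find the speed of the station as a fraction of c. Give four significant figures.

The proper time is measured aboard the station (both events occur at the station's location); Δt is measured on the planet below. γ = Δt/τ = 643.6/50.04 = 12.86.
β = √(1 − 1/γ²) = √(1 − 0.006045) = √0.9940

β = 0.9970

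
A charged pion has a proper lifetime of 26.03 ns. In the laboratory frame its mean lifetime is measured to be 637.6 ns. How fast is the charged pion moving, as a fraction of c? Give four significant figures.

γ = Δt/τ₀ = 637.6/26.03 = 24.49
β = √(1 − 1/γ²) = √(1 − 0.001667) = √0.9983

β = 0.9992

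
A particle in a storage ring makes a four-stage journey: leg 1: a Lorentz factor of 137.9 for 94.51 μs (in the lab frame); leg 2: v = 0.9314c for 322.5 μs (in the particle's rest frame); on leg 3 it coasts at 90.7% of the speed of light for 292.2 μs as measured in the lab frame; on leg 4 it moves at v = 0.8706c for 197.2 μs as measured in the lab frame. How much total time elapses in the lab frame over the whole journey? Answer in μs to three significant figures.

Leg 1: 94.51 μs is already measured in the lab frame.
Leg 2: γ = 1/√(1 − 0.9314²) = 1/√0.1325 = 2.747; Δt_2 = 2.747 × 322.5 = 886.0 μs.
Leg 3: 292.2 μs is already measured in the lab frame.
Leg 4: 197.2 μs is already measured in the lab frame.
Total: 94.51 + 886.0 + 292.2 + 197.2 μs.

Δt = 1470 μs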